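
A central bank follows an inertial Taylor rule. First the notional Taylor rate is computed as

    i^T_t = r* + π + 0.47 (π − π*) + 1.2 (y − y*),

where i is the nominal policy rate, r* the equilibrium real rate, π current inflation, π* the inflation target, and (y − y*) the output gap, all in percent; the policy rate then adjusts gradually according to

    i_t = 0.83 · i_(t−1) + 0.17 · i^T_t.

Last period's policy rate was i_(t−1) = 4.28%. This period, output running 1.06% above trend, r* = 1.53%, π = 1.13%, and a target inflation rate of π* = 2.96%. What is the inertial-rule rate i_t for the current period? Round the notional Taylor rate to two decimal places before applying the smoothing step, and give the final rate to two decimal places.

Output 1.06% above potential → (y − y*) = 1.06.
i^T_t = 1.53 + 1.13 + 0.47 × (1.13 − 2.96) + 1.2 × 1.06
   = 1.53 + 1.13 − 0.8601 + 1.272 = 3.07
i_t = 0.83 × 4.28 + 0.17 × 3.07 = 3.5524 + 0.5219 = 4.07

4.07%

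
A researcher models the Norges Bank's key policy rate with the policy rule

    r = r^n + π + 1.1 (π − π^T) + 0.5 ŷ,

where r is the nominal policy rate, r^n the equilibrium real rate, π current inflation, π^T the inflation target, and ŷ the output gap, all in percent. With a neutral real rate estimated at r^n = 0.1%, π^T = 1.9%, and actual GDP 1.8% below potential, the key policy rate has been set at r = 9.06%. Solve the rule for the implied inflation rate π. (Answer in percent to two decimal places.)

5.69%

Output 1.8% below potential → ŷ = -1.8.
Collecting π: r = r^n + (1 + 1.1) π − 1.1 π^T + 0.5 ŷ
2.1 π = 9.06 − 0.1 + 1.1 × 1.9 − 0.5 × (-1.8) = 11.95
π = 11.95 / 2.1 = 5.69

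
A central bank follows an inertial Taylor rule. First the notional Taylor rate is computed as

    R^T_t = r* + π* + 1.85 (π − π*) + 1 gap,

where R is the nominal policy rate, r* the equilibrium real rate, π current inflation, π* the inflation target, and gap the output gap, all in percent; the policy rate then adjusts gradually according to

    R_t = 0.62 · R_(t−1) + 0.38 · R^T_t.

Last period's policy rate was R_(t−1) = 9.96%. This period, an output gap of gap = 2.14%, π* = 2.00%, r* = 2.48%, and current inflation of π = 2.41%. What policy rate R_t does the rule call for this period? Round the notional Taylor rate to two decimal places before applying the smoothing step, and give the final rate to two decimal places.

R^T_t = 2.48 + 2.00 + 1.85 × (2.41 − 2.00) + 1 × 2.14
   = 2.48 + 2 + 0.7585 + 2.14 = 7.38
R_t = 0.62 × 9.96 + 0.38 × 7.38 = 6.1752 + 2.8044 = 8.98

8.98%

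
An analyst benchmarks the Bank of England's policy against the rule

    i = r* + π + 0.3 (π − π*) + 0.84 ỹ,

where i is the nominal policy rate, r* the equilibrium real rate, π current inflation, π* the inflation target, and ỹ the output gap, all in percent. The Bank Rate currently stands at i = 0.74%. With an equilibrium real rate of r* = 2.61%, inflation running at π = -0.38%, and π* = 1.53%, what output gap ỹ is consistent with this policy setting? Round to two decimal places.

-1.09%

0.84 ỹ = 0.74 − 2.61 − (-0.38) − 0.3 × ((-0.38) − 1.53) = -0.917
ỹ = -0.917 / 0.84 = -1.09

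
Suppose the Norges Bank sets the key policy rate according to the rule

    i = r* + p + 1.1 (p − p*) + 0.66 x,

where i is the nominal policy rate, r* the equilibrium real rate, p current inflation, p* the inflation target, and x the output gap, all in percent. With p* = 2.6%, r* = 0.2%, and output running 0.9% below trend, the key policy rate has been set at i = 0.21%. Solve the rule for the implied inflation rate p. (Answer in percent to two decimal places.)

Output 0.9% below potential → x = -0.9.
Collecting p: i = r* + (1 + 1.1) p − 1.1 p* + 0.66 x
2.1 p = 0.21 − 0.2 + 1.1 × 2.6 − 0.66 × (-0.9) = 3.464
p = 3.464 / 2.1 = 1.65

1.65%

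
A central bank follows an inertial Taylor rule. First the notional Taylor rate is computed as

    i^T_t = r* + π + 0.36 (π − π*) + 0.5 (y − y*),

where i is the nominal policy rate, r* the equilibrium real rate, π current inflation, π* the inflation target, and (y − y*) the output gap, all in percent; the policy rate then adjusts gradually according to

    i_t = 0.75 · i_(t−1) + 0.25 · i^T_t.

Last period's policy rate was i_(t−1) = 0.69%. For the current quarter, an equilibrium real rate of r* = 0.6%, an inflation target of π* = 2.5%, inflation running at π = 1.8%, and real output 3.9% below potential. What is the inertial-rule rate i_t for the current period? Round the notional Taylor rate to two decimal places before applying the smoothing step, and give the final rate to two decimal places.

Output 3.9% below potential → (y − y*) = -3.9.
i^T_t = 0.6 + 1.8 + 0.36 × (1.8 − 2.5) + 0.5 × (-3.9)
   = 0.6 + 1.8 − 0.252 − 1.95 = 0.20
i_t = 0.75 × 0.69 + 0.25 × 0.20 = 0.5175 + 0.05 = 0.57

0.57%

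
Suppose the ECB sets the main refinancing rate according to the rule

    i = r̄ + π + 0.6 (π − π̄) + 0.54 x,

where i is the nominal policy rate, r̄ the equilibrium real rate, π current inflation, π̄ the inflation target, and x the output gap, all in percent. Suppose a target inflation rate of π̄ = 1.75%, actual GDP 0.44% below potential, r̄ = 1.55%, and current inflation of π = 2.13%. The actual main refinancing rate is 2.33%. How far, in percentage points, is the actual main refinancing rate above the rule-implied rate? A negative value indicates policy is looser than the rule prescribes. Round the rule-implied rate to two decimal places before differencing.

Output 0.44% below potential → x = -0.44.
i = 1.55 + 2.13 + 0.6 × (2.13 − 1.75) + 0.54 × (-0.44)
   = 1.55 + 2.13 + 0.228 − 0.2376 = 3.67
Deviation = 2.33 − 3.67 = -1.34 pp.

-1.34 pp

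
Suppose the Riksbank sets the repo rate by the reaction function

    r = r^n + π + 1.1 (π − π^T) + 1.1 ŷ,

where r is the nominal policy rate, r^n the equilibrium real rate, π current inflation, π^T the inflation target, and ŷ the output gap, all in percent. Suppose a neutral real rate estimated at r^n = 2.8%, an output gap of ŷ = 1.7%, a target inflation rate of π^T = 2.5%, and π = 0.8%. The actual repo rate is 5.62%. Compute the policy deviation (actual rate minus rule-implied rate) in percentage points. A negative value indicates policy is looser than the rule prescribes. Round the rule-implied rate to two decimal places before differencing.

2.02 pp

r = 2.8 + 0.8 + 1.1 × (0.8 − 2.5) + 1.1 × 1.7
   = 2.8 + 0.8 − 1.87 + 1.87 = 3.60
Deviation = 5.62 − 3.60 = 2.02 pp.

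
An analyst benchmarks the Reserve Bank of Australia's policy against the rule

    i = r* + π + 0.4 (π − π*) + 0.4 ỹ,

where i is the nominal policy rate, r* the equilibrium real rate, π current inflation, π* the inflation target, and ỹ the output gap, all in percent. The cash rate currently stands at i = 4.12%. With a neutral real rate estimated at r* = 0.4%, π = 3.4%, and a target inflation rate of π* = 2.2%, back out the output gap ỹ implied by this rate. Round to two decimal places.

0.4 ỹ = 4.12 − 0.4 − 3.4 − 0.4 × (3.4 − 2.2) = -0.16
ỹ = -0.16 / 0.4 = -0.40

-0.40%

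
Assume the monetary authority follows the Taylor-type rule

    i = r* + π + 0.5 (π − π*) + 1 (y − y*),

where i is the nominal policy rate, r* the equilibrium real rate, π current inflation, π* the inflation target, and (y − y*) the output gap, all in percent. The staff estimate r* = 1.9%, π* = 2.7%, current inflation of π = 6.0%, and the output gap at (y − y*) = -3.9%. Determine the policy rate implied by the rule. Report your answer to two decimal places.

i = 1.9 + 6.0 + 0.5 × (6.0 − 2.7) + 1 × (-3.9)
   = 1.9 + 6 + 1.65 − 3.9 = 5.65

5.65%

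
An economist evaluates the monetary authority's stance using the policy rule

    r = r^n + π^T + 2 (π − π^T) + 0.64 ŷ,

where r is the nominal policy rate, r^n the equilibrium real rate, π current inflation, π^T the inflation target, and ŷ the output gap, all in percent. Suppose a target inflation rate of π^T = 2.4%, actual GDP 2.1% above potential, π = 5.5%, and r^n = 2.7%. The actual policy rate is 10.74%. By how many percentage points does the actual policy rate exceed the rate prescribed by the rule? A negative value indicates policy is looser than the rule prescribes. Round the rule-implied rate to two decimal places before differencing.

Output 2.1% above potential → ŷ = 2.1.
r = 2.7 + 2.4 + 2 × (5.5 − 2.4) + 0.64 × 2.1
   = 2.7 + 2.4 + 6.2 + 1.344 = 12.64
Deviation = 10.74 − 12.64 = -1.90 pp.

-1.90 pp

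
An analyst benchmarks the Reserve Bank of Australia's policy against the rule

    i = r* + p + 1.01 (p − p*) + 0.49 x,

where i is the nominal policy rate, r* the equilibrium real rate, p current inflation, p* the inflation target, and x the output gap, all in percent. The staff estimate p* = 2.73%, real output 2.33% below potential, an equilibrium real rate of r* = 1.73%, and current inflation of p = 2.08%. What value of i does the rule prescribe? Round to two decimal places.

Output 2.33% below potential → x = -2.33.
i = 1.73 + 2.08 + 1.01 × (2.08 − 2.73) + 0.49 × (-2.33)
   = 1.73 + 2.08 − 0.6565 − 1.1417 = 2.01

2.01%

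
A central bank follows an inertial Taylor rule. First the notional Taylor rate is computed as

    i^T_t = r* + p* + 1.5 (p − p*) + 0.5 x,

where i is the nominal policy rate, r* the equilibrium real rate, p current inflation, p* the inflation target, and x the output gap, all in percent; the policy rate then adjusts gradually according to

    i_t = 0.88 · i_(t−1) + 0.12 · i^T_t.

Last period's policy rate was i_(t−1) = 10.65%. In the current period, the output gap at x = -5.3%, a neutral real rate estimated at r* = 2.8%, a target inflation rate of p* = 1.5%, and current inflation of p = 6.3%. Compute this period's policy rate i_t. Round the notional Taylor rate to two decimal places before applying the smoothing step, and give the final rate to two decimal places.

i^T_t = 2.8 + 1.5 + 1.5 × (6.3 − 1.5) + 0.5 × (-5.3)
   = 2.8 + 1.5 + 7.2 − 2.65 = 8.85
i_t = 0.88 × 10.65 + 0.12 × 8.85 = 9.372 + 1.062 = 10.43

10.43%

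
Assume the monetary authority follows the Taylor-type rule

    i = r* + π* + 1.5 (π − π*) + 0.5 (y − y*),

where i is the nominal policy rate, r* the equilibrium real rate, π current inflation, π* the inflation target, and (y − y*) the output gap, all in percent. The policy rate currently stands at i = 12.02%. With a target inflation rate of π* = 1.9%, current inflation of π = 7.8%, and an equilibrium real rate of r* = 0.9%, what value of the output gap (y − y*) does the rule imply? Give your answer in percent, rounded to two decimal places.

0.5 (y − y*) = 12.02 − 0.9 − 1.9 − 1.5 × (7.8 − 1.9) = 0.37
(y − y*) = 0.37 / 0.5 = 0.74

0.74%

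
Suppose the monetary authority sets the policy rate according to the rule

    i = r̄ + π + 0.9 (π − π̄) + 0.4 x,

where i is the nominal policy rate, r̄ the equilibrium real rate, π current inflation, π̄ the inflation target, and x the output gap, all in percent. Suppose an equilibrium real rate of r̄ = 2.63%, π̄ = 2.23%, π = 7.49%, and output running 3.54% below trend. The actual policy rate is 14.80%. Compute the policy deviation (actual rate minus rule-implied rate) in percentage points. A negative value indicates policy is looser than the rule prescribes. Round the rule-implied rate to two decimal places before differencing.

Output 3.54% below potential → x = -3.54.
i = 2.63 + 7.49 + 0.9 × (7.49 − 2.23) + 0.4 × (-3.54)
   = 2.63 + 7.49 + 4.734 − 1.416 = 13.44
Deviation = 14.80 − 13.44 = 1.36 pp.

1.36 pp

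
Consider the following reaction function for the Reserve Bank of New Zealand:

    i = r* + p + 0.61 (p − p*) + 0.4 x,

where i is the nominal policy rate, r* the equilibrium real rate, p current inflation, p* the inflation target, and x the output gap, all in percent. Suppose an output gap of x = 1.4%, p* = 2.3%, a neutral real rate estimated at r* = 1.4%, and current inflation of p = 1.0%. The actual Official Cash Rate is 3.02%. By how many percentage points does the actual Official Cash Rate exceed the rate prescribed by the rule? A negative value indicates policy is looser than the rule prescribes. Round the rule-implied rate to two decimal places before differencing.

i = 1.4 + 1.0 + 0.61 × (1.0 − 2.3) + 0.4 × 1.4
   = 1.4 + 1 − 0.793 + 0.56 = 2.17
Deviation = 3.02 − 2.17 = 0.85 pp.

0.85 pp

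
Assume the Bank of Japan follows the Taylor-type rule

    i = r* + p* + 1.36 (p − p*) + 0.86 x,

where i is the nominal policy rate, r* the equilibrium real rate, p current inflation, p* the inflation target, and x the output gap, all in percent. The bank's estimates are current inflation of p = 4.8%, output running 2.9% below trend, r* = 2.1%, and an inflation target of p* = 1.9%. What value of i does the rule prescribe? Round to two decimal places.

5.45%

Output 2.9% below potential → x = -2.9.
i = 2.1 + 1.9 + 1.36 × (4.8 − 1.9) + 0.86 × (-2.9)
   = 2.1 + 1.9 + 3.944 − 2.494 = 5.45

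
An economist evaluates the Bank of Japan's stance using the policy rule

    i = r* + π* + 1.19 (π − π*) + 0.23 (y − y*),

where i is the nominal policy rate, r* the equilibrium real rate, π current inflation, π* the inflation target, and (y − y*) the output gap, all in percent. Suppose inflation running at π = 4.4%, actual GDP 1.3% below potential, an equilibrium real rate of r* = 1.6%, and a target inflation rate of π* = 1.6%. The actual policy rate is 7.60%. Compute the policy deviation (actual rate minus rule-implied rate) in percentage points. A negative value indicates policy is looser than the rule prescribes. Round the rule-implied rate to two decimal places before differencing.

Output 1.3% below potential → (y − y*) = -1.3.
i = 1.6 + 1.6 + 1.19 × (4.4 − 1.6) + 0.23 × (-1.3)
   = 1.6 + 1.6 + 3.332 − 0.299 = 6.23
Deviation = 7.60 − 6.23 = 1.37 pp.

1.37 pp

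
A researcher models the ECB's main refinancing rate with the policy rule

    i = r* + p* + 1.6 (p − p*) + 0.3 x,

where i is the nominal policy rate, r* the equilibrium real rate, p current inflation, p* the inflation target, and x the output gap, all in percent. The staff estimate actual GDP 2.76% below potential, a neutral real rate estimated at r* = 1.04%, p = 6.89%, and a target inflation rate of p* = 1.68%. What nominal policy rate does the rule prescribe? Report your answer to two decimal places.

10.23%

Output 2.76% below potential → x = -2.76.
i = 1.04 + 1.68 + 1.6 × (6.89 − 1.68) + 0.3 × (-2.76)
   = 1.04 + 1.68 + 8.336 − 0.828 = 10.23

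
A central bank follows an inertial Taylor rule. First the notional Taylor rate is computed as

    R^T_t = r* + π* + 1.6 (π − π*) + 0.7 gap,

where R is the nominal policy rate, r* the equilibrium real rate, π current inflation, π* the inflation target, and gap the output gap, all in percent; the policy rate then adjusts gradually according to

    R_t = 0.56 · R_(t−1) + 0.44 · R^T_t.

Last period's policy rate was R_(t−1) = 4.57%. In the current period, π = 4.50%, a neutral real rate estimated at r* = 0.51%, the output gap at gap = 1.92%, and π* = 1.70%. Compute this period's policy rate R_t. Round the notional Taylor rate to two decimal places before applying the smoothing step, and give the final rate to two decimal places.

6.09%

R^T_t = 0.51 + 1.70 + 1.6 × (4.50 − 1.70) + 0.7 × 1.92
   = 0.51 + 1.7 + 4.48 + 1.344 = 8.03
R_t = 0.56 × 4.57 + 0.44 × 8.03 = 2.5592 + 3.5332 = 6.09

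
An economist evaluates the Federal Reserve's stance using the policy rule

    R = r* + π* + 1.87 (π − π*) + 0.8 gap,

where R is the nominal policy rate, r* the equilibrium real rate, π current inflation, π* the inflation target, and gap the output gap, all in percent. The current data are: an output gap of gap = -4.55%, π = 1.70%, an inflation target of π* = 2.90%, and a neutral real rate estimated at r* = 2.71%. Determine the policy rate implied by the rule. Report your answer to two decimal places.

R = 2.71 + 2.90 + 1.87 × (1.70 − 2.90) + 0.8 × (-4.55)
   = 2.71 + 2.9 − 2.244 − 3.64 = -0.27

-0.27%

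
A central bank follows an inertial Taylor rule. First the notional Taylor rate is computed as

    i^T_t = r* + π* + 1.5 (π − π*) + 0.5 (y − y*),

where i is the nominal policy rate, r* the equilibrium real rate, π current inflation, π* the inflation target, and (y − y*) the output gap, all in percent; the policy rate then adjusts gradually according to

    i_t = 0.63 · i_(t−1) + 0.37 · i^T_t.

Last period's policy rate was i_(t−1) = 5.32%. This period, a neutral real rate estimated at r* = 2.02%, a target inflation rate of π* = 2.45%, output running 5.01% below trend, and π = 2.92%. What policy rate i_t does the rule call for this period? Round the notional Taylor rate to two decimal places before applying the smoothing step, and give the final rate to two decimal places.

4.34%

Output 5.01% below potential → (y − y*) = -5.01.
i^T_t = 2.02 + 2.45 + 1.5 × (2.92 − 2.45) + 0.5 × (-5.01)
   = 2.02 + 2.45 + 0.705 − 2.505 = 2.67
i_t = 0.63 × 5.32 + 0.37 × 2.67 = 3.3516 + 0.9879 = 4.34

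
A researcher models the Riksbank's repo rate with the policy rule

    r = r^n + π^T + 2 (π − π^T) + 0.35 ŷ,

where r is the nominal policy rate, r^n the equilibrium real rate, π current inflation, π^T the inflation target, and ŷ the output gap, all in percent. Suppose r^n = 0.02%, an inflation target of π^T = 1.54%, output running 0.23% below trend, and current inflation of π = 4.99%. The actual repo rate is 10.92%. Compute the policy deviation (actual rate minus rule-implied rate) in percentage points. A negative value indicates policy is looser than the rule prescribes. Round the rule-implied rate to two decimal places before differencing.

2.54 pp

Output 0.23% below potential → ŷ = -0.23.
r = 0.02 + 1.54 + 2 × (4.99 − 1.54) + 0.35 × (-0.23)
   = 0.02 + 1.54 + 6.9 − 0.0805 = 8.38
Deviation = 10.92 − 8.38 = 2.54 pp.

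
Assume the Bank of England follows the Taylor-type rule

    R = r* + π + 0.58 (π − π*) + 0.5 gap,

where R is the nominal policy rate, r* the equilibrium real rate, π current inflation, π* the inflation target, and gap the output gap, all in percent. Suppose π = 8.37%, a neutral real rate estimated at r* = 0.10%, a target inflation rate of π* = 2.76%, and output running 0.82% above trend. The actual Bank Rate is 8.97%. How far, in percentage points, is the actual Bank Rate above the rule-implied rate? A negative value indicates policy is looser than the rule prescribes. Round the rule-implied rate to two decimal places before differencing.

Output 0.82% above potential → gap = 0.82.
R = 0.10 + 8.37 + 0.58 × (8.37 − 2.76) + 0.5 × 0.82
   = 0.10 + 8.37 + 3.2538 + 0.41 = 12.13
Deviation = 8.97 − 12.13 = -3.16 pp.

-3.16 pp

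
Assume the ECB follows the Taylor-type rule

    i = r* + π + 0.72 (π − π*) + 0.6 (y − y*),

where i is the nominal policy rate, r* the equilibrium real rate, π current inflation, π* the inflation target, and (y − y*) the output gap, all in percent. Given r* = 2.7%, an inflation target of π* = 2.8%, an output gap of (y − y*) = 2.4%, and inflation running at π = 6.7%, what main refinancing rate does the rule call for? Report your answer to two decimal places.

13.65%

i = 2.7 + 6.7 + 0.72 × (6.7 − 2.8) + 0.6 × 2.4
   = 2.7 + 6.7 + 2.808 + 1.44 = 13.65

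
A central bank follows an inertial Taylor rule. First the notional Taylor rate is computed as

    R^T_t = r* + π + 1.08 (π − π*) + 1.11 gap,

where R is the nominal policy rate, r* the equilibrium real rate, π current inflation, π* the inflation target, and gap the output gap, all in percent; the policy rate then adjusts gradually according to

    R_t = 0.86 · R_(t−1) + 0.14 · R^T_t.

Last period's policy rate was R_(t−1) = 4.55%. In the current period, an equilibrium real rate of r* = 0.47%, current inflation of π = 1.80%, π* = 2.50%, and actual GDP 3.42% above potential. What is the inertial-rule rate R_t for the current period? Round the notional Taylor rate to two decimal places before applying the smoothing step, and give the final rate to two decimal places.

Output 3.42% above potential → gap = 3.42.
R^T_t = 0.47 + 1.80 + 1.08 × (1.80 − 2.50) + 1.11 × 3.42
   = 0.47 + 1.8 − 0.756 + 3.7962 = 5.31
R_t = 0.86 × 4.55 + 0.14 × 5.31 = 3.913 + 0.7434 = 4.66

4.66%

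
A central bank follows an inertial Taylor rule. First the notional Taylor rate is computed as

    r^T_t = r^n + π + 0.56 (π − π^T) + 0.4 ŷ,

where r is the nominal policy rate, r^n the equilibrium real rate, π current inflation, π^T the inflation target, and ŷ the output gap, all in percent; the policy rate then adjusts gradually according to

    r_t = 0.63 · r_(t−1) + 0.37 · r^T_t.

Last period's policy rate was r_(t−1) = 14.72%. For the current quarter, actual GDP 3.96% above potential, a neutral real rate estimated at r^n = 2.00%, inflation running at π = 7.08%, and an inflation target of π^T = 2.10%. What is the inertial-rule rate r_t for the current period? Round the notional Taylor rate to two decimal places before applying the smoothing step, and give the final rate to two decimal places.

Output 3.96% above potential → ŷ = 3.96.
r^T_t = 2.00 + 7.08 + 0.56 × (7.08 − 2.10) + 0.4 × 3.96
   = 2.00 + 7.08 + 2.7888 + 1.584 = 13.45
r_t = 0.63 × 14.72 + 0.37 × 13.45 = 9.2736 + 4.9765 = 14.25

14.25%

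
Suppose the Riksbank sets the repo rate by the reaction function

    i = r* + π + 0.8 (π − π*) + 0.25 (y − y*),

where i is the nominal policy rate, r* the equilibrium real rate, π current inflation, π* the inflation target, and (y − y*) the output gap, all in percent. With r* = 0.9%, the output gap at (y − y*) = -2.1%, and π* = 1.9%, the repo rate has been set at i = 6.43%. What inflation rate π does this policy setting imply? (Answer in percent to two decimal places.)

Collecting π: i = r* + (1 + 0.8) π − 0.8 π* + 0.25 (y − y*)
1.8 π = 6.43 − 0.9 + 0.8 × 1.9 − 0.25 × (-2.1) = 7.575
π = 7.575 / 1.8 = 4.21

4.21%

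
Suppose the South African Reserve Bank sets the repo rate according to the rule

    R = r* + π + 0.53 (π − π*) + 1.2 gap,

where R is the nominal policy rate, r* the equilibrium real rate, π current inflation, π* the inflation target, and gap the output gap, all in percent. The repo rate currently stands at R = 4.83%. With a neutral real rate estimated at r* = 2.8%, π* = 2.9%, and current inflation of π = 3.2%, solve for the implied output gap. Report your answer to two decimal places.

1.2 gap = 4.83 − 2.8 − 3.2 − 0.53 × (3.2 − 2.9) = -1.329
gap = -1.329 / 1.2 = -1.11

-1.11%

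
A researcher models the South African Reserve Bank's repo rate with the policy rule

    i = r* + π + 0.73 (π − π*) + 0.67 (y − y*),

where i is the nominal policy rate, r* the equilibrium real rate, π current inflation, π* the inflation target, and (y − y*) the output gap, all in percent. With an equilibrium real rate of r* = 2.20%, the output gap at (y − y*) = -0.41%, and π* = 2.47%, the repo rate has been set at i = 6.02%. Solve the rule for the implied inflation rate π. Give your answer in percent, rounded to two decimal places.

3.41%

Collecting π: i = r* + (1 + 0.73) π − 0.73 π* + 0.67 (y − y*)
1.73 π = 6.02 − 2.20 + 0.73 × 2.47 − 0.67 × (-0.41) = 5.8978
π = 5.8978 / 1.73 = 3.41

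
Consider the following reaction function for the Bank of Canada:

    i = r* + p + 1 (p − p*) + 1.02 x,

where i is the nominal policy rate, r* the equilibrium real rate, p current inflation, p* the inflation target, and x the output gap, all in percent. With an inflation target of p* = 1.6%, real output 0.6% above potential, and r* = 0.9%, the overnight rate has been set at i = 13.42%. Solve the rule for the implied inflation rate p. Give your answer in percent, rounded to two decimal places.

Output 0.6% above potential → x = 0.6.
Collecting p: i = r* + (1 + 1) p − 1 p* + 1.02 x
2 p = 13.42 − 0.9 + 1 × 1.6 − 1.02 × 0.6 = 13.508
p = 13.508 / 2 = 6.75

6.75%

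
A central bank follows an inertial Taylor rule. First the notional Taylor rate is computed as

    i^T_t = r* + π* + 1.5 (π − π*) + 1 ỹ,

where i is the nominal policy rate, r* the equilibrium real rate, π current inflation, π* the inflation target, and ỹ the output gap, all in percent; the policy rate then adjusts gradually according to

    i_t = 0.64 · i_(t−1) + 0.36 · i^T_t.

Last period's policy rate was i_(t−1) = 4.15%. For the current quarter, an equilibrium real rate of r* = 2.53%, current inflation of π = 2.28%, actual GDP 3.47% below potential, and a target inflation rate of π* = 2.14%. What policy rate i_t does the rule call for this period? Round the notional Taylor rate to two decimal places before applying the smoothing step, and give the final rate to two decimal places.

Output 3.47% below potential → ỹ = -3.47.
i^T_t = 2.53 + 2.14 + 1.5 × (2.28 − 2.14) + 1 × (-3.47)
   = 2.53 + 2.14 + 0.21 − 3.47 = 1.41
i_t = 0.64 × 4.15 + 0.36 × 1.41 = 2.656 + 0.5076 = 3.16

3.16%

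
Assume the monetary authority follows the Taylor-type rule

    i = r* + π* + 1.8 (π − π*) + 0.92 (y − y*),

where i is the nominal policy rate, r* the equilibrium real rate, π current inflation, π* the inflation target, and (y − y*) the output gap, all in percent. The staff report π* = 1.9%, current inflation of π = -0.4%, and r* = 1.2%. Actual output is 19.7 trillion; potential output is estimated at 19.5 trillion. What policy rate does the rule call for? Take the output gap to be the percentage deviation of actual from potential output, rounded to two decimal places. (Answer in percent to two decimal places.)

Output gap = 100 × (19.7 − 19.5) / 19.5 = 1.03%.
i = 1.20 + 1.90 + 1.8 × (-0.40 − 1.90) + 0.92 × 1.03
   = 1.20 + 1.9 − 4.14 + 0.9476 = -0.09

-0.09%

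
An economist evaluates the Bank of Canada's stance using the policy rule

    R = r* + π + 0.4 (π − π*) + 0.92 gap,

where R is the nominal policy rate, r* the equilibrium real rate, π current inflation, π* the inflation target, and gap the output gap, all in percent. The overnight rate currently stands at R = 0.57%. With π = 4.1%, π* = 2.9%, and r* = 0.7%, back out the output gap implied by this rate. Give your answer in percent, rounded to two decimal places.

-5.12%

0.92 gap = 0.57 − 0.7 − 4.1 − 0.4 × (4.1 − 2.9) = -4.71
gap = -4.71 / 0.92 = -5.12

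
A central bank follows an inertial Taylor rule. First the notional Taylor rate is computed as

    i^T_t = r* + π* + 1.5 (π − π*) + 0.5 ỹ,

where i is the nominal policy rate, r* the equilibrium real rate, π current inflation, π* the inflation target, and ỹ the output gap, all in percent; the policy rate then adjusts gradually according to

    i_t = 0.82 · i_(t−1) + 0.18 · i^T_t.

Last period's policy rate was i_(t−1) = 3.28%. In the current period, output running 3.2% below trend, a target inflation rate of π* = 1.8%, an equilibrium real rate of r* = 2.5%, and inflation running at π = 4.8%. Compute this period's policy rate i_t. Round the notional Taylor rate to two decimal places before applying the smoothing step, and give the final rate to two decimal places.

Output 3.2% below potential → ỹ = -3.2.
i^T_t = 2.5 + 1.8 + 1.5 × (4.8 − 1.8) + 0.5 × (-3.2)
   = 2.5 + 1.8 + 4.5 − 1.6 = 7.20
i_t = 0.82 × 3.28 + 0.18 × 7.20 = 2.6896 + 1.296 = 3.99

3.99%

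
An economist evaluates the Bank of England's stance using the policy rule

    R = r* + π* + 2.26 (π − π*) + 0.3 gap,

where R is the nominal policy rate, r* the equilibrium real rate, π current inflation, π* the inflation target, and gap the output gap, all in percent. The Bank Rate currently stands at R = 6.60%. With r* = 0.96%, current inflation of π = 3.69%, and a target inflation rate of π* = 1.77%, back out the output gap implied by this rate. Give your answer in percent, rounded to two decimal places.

0.3 gap = 6.60 − 0.96 − 1.77 − 2.26 × (3.69 − 1.77) = -0.4692
gap = -0.4692 / 0.3 = -1.56

-1.56%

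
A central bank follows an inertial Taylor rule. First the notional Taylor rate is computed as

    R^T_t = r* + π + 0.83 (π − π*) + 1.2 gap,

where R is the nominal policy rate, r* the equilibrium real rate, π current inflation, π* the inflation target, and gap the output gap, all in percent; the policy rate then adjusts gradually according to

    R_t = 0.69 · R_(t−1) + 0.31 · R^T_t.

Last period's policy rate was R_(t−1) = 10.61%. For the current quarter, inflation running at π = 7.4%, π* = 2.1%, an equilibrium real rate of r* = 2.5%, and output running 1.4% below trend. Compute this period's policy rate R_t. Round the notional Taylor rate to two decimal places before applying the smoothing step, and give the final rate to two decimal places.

11.23%

Output 1.4% below potential → gap = -1.4.
R^T_t = 2.5 + 7.4 + 0.83 × (7.4 − 2.1) + 1.2 × (-1.4)
   = 2.5 + 7.4 + 4.399 − 1.68 = 12.62
R_t = 0.69 × 10.61 + 0.31 × 12.62 = 7.3209 + 3.9122 = 11.23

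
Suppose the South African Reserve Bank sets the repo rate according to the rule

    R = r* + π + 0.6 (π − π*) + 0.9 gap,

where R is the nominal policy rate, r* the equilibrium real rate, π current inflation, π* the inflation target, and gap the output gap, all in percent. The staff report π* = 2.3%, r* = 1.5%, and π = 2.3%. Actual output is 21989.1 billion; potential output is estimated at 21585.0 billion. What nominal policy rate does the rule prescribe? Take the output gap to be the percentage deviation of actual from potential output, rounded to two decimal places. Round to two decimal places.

Output gap = 100 × (21989.1 − 21585.0) / 21585.0 = 1.87%.
R = 1.50 + 2.30 + 0.6 × (2.30 − 2.30) + 0.9 × 1.87
   = 1.50 + 2.3 + 0 + 1.683 = 5.48

5.48%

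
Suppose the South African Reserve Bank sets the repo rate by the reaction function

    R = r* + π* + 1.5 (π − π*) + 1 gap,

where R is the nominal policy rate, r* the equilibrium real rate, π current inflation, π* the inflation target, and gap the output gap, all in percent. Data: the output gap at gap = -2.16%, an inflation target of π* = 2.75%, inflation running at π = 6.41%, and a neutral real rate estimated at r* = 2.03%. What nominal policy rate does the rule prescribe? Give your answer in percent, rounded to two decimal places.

R = 2.03 + 2.75 + 1.5 × (6.41 − 2.75) + 1 × (-2.16)
   = 2.03 + 2.75 + 5.49 − 2.16 = 8.11

8.11%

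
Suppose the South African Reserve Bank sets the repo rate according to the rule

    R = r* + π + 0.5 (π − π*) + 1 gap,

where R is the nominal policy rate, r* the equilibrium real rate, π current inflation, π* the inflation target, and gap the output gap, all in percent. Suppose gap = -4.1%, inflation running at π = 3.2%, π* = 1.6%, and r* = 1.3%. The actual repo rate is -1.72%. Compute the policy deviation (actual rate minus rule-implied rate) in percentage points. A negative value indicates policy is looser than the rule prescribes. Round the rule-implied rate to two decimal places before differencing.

R = 1.3 + 3.2 + 0.5 × (3.2 − 1.6) + 1 × (-4.1)
   = 1.3 + 3.2 + 0.8 − 4.1 = 1.20
Deviation = -1.72 − 1.20 = -2.92 pp.

-2.92 pp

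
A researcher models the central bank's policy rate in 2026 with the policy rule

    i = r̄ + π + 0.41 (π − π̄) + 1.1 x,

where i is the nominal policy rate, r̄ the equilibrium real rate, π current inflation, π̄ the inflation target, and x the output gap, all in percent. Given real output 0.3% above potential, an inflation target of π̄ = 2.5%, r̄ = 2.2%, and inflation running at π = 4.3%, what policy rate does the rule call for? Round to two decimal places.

7.57%

Output 0.3% above potential → x = 0.3.
i = 2.2 + 4.3 + 0.41 × (4.3 − 2.5) + 1.1 × 0.3
   = 2.2 + 4.3 + 0.738 + 0.33 = 7.57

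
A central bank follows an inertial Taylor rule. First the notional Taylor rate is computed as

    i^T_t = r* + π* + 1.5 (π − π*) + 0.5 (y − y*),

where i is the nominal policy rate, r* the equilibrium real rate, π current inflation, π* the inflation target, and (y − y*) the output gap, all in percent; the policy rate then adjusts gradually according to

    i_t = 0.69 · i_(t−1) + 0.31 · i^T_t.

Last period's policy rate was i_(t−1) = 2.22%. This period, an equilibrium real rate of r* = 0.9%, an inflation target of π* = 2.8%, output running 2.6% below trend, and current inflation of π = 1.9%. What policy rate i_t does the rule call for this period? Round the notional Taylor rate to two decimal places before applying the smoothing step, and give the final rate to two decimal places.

1.86%

Output 2.6% below potential → (y − y*) = -2.6.
i^T_t = 0.9 + 2.8 + 1.5 × (1.9 − 2.8) + 0.5 × (-2.6)
   = 0.9 + 2.8 − 1.35 − 1.3 = 1.05
i_t = 0.69 × 2.22 + 0.31 × 1.05 = 1.5318 + 0.3255 = 1.86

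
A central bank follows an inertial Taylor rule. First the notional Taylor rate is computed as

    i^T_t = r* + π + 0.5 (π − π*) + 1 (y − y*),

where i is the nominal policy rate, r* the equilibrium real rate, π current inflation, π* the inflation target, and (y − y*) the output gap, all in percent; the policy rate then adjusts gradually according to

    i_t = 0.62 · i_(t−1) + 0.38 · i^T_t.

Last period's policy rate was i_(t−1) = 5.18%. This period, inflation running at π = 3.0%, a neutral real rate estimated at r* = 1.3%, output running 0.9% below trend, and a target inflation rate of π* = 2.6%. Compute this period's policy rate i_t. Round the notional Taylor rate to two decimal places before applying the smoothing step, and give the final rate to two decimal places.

Output 0.9% below potential → (y − y*) = -0.9.
i^T_t = 1.3 + 3.0 + 0.5 × (3.0 − 2.6) + 1 × (-0.9)
   = 1.3 + 3 + 0.2 − 0.9 = 3.60
i_t = 0.62 × 5.18 + 0.38 × 3.60 = 3.2116 + 1.368 = 4.58

4.58%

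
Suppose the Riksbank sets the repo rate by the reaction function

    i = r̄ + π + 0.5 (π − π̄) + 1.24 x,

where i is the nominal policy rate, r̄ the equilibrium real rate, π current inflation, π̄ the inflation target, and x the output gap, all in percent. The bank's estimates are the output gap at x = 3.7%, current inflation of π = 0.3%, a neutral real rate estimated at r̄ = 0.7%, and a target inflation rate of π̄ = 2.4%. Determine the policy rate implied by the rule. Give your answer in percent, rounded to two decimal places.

4.54%

i = 0.7 + 0.3 + 0.5 × (0.3 − 2.4) + 1.24 × 3.7
   = 0.7 + 0.3 − 1.05 + 4.588 = 4.54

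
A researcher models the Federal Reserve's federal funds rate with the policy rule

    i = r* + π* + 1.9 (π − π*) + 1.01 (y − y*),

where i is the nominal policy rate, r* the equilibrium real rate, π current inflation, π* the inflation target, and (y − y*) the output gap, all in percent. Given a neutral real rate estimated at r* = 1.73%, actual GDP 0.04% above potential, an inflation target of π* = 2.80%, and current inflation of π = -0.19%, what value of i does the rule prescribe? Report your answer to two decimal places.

Output 0.04% above potential → (y − y*) = 0.04.
i = 1.73 + 2.80 + 1.9 × (-0.19 − 2.80) + 1.01 × 0.04
   = 1.73 + 2.8 − 5.681 + 0.0404 = -1.11

-1.11%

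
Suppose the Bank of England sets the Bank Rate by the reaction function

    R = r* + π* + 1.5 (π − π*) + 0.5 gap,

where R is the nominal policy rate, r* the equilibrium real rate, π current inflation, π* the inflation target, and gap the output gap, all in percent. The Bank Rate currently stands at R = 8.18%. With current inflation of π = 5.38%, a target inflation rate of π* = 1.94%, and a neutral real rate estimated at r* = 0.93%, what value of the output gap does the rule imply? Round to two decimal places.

0.5 gap = 8.18 − 0.93 − 1.94 − 1.5 × (5.38 − 1.94) = 0.15
gap = 0.15 / 0.5 = 0.30

0.30%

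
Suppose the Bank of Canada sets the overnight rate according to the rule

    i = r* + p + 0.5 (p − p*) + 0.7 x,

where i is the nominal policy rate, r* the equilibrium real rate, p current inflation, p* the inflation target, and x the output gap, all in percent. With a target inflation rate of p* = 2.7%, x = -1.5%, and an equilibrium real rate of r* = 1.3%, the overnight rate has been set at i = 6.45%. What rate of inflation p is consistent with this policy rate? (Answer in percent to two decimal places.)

5.03%

Collecting p: i = r* + (1 + 0.5) p − 0.5 p* + 0.7 x
1.5 p = 6.45 − 1.3 + 0.5 × 2.7 − 0.7 × (-1.5) = 7.55
p = 7.55 / 1.5 = 5.03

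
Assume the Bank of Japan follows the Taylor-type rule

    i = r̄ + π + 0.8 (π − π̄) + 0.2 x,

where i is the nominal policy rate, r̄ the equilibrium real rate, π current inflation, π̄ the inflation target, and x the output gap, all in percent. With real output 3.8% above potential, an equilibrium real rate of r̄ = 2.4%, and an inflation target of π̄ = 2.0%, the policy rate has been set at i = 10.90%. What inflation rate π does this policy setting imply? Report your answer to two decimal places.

5.19%

Output 3.8% above potential → x = 3.8.
Collecting π: i = r̄ + (1 + 0.8) π − 0.8 π̄ + 0.2 x
1.8 π = 10.90 − 2.4 + 0.8 × 2.0 − 0.2 × 3.8 = 9.34
π = 9.34 / 1.8 = 5.19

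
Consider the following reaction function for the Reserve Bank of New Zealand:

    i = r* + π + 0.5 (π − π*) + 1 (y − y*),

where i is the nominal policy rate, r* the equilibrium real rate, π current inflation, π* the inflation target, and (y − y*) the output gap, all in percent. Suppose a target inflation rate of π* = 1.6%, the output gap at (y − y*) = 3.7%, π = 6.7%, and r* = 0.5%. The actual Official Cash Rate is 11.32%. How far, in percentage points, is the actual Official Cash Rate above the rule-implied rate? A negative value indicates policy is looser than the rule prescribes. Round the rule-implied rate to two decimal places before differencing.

-2.13 pp

i = 0.5 + 6.7 + 0.5 × (6.7 − 1.6) + 1 × 3.7
   = 0.5 + 6.7 + 2.55 + 3.7 = 13.45
Deviation = 11.32 − 13.45 = -2.13 pp.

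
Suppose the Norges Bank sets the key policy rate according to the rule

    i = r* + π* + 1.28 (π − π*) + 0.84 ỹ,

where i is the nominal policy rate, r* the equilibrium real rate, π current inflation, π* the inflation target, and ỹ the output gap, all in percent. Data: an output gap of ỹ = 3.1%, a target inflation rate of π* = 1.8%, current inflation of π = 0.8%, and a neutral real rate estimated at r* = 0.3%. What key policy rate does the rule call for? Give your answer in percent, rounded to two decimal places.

3.42%

i = 0.3 + 1.8 + 1.28 × (0.8 − 1.8) + 0.84 × 3.1
   = 0.3 + 1.8 − 1.28 + 2.604 = 3.42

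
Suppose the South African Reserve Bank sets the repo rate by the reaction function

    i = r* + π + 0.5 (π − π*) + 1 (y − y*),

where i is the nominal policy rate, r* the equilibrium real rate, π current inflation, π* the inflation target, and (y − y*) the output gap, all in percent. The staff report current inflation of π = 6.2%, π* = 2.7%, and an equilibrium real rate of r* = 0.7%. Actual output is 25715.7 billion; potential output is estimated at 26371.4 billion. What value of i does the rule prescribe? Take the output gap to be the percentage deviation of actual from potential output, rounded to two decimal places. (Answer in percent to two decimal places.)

Output gap = 100 × (25715.7 − 26371.4) / 26371.4 = -2.49%.
i = 0.70 + 6.20 + 0.5 × (6.20 − 2.70) + 1 × (-2.49)
   = 0.70 + 6.2 + 1.75 − 2.49 = 6.16

6.16%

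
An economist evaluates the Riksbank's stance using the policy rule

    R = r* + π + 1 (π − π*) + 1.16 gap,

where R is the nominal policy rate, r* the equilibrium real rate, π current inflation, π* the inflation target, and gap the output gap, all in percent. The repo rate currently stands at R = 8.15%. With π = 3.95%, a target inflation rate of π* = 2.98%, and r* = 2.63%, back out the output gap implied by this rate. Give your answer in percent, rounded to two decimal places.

0.52%

1.16 gap = 8.15 − 2.63 − 3.95 − 1 × (3.95 − 2.98) = 0.6
gap = 0.6 / 1.16 = 0.52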